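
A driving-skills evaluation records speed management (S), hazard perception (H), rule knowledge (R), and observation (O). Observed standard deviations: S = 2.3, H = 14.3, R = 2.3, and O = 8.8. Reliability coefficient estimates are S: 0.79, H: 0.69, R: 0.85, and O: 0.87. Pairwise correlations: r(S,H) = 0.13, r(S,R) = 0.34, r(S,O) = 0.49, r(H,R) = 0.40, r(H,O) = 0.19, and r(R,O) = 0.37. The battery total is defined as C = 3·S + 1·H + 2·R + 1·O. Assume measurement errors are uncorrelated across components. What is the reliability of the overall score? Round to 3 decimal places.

Var(C) = 3²·2.3² + 14.3² + 2²·2.3² + 8.8² + 2·[3·2.3·14.3·0.13 + 6·2.3·2.3·0.34 + 3·2.3·8.8·0.49 + 2·14.3·2.3·0.40 + 14.3·8.8·0.19 + 2·2.3·8.8·0.37] = 350.7 + 237.141 = 587.841.
Under uncorrelated errors the observed covariances equal the true-score covariances, so only the own-variance terms attenuate.
True-score variance = [3²·2.3²·0.79 + 14.3²·0.69 + 2²·2.3²·0.85 + 8.8²·0.87] + 237.141 = 264.069 + 237.141 = 501.21.
Reliability = 501.21 / 587.841 = 0.853.

0.853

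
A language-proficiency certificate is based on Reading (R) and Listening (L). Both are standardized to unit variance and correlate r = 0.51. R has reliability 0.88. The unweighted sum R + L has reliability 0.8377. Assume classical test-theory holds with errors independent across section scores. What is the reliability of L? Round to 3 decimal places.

Var(R+L) = 2 + 2·0.51 = 3.020.
True-score variance = ρ_R + ρ_L + 2·0.51, so 0.8377 = (0.88 + ρ_L + 1.02) / 3.020.
ρ_L = 0.8377·3.020 − 0.88 − 1.02 = 0.630.

0.630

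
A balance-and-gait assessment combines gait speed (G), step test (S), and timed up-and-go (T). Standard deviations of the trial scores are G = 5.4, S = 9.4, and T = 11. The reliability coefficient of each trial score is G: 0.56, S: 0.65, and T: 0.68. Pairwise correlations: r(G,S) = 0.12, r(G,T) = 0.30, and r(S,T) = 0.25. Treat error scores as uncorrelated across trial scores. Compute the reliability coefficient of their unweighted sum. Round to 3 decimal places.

0.756

Var(G+S+T) = 5.4² + 9.4² + 11² + 2·[5.4·9.4·0.12 + 5.4·11·0.30 + 9.4·11·0.25] = 238.52 + 99.5224 = 338.042.
With uncorrelated errors the cross-covariances are all true-score covariance, so they carry over unchanged; only the diagonal terms shrink to ρᵢσᵢ².
True-score variance = [5.4²·0.56 + 9.4²·0.65 + 11²·0.68] + 99.5224 = 156.044 + 99.5224 = 255.566.
Reliability = 255.566 / 338.042 = 0.756.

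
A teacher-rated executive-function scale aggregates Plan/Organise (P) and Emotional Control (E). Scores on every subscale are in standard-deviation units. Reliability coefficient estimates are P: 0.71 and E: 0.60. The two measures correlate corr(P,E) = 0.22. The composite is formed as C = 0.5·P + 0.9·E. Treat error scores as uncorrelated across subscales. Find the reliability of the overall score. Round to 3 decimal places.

0.685

Var(C) = 0.5² + 0.9² + 2·[0.45·0.22] = 1.06 + 0.198 = 1.258.
Because errors are independent across components, Cov(Tᵢ,Tⱼ) = Cov(Xᵢ,Xⱼ); the off-diagonal part of the true-score variance is the same as above.
True-score variance = [0.5²·0.71 + 0.9²·0.60] + 0.198 = 0.6635 + 0.198 = 0.8615.
Reliability = 0.8615 / 1.258 = 0.685.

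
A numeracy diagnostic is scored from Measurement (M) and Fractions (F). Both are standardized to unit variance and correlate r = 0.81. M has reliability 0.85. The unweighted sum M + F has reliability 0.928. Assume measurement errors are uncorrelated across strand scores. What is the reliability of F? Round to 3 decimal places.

Var(M+F) = 2 + 2·0.81 = 3.620.
True-score variance = ρ_M + ρ_F + 2·0.81, so 0.928 = (0.85 + ρ_F + 1.62) / 3.620.
ρ_F = 0.928·3.620 − 0.85 − 1.62 = 0.889.

0.889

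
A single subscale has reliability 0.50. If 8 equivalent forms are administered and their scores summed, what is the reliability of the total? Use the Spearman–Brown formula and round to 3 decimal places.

ρ_k = kρ / (1 + (k−1)ρ) = 8·0.50 / (1 + 7·0.50) = 4.000 / 4.500 = 0.889.

0.889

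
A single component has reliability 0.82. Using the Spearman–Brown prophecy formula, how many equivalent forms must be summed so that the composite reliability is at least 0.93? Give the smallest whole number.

3

k ≥ ρ*(1−ρ₁)/(ρ₁(1−ρ*)) = 0.93·0.18 / (0.82·0.07) = 2.916.
Smallest integer k = 3.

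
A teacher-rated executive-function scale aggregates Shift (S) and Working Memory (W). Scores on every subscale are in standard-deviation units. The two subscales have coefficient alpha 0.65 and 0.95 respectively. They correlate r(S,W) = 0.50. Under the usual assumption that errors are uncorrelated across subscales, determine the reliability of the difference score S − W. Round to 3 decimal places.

0.600

Var(S−W) = 1 + 1 − 2·0.50 = 2 − 1 = 1.
Because errors are independent across components, Cov(Tᵢ,Tⱼ) = Cov(Xᵢ,Xⱼ); the off-diagonal part of the true-score variance is the same as above.
True-score variance = [0.65 + 0.95] − 1 = 1.6 − 1 = 0.6.
Reliability = 0.6 / 1 = 0.600.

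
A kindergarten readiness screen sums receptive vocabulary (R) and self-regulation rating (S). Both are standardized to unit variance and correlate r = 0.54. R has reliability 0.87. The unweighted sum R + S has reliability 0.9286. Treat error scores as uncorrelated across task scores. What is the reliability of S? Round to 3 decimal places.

0.910

Var(R+S) = 2 + 2·0.54 = 3.080.
True-score variance = ρ_R + ρ_S + 2·0.54, so 0.9286 = (0.87 + ρ_S + 1.08) / 3.080.
ρ_S = 0.9286·3.080 − 0.87 − 1.08 = 0.910.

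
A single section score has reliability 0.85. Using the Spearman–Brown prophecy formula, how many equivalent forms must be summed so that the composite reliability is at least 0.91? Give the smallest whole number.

k ≥ ρ*(1−ρ₁)/(ρ₁(1−ρ*)) = 0.91·0.15 / (0.85·0.09) = 1.784.
Smallest integer k = 2.

2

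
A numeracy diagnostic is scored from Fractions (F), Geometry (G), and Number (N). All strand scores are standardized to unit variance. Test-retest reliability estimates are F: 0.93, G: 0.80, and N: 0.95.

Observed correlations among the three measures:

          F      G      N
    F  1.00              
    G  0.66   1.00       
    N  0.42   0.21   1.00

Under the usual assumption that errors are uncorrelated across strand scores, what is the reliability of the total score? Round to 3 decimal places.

Var(F+G+N) = 3 + 2·[0.66 + 0.42 + 0.21] = 3 + 2.58 = 5.58.
Under uncorrelated errors the observed covariances equal the true-score covariances, so only the own-variance terms attenuate.
True-score variance = [0.93 + 0.80 + 0.95] + 2.58 = 2.68 + 2.58 = 5.26.
Reliability = 5.26 / 5.58 = 0.943.

0.943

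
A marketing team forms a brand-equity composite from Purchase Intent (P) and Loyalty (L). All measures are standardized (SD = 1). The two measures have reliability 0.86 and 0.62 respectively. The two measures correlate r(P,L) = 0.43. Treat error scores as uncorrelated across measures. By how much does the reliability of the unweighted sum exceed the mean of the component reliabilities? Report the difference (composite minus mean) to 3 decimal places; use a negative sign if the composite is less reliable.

Var(sum) = 2 + 0.86 = 2.86; true-score variance = 1.48 + 0.86 = 2.34; composite reliability = 0.8182.
Mean component reliability = 0.7400.
Difference = 0.8182 − 0.7400 = 0.078.

0.078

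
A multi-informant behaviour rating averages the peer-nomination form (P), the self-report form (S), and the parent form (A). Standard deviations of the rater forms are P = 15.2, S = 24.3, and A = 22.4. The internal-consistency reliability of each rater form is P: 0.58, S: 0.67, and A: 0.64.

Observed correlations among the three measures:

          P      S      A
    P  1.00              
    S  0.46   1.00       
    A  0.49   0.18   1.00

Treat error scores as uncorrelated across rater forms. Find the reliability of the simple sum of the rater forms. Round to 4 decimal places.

Var(P+S+A) = 15.2² + 24.3² + 22.4² + 2·[15.2·24.3·0.46 + 15.2·22.4·0.49 + 24.3·22.4·0.18] = 1323.29 + 869.437 = 2192.73.
Under uncorrelated errors the observed covariances equal the true-score covariances, so only the own-variance terms attenuate.
True-score variance = [15.2²·0.58 + 24.3²·0.67 + 22.4²·0.64] + 869.437 = 850.758 + 869.437 = 1720.19.
Reliability = 1720.19 / 2192.73 = 0.7845.

0.7845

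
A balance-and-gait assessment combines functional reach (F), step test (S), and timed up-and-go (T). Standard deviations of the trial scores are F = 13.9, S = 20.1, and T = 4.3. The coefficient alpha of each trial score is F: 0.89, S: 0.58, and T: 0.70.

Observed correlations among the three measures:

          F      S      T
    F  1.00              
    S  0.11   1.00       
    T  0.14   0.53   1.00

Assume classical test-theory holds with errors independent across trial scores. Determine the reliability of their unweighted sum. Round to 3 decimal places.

Var(F+S+T) = 13.9² + 20.1² + 4.3² + 2·[13.9·20.1·0.11 + 13.9·4.3·0.14 + 20.1·4.3·0.53] = 615.71 + 169.817 = 785.527.
Because errors are independent across components, Cov(Tᵢ,Tⱼ) = Cov(Xᵢ,Xⱼ); the off-diagonal part of the true-score variance is the same as above.
True-score variance = [13.9²·0.89 + 20.1²·0.58 + 4.3²·0.70] + 169.817 = 419.226 + 169.817 = 589.043.
Reliability = 589.043 / 785.527 = 0.750.

0.750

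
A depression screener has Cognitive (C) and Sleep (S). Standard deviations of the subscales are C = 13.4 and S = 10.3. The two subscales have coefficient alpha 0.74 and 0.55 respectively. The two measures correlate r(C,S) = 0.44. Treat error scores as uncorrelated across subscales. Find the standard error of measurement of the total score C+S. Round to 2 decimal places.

9.72

Var(total) = 285.65 + 121.458 = 407.108.
True-score variance = 191.224 + 121.458 = 312.682, so reliability = 0.7681.
Error variance = 407.108 − 312.682 = 94.4261; SEM = √94.4261 = 9.72.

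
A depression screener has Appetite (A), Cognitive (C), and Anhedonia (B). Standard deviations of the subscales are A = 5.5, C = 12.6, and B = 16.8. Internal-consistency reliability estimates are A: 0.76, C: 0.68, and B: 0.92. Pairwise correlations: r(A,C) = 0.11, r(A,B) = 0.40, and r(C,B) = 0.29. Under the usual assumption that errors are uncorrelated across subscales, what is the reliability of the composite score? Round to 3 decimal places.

0.882

Var(A+C+B) = 5.5² + 12.6² + 16.8² + 2·[5.5·12.6·0.11 + 5.5·16.8·0.40 + 12.6·16.8·0.29] = 471.25 + 211.94 = 683.19.
With uncorrelated errors the cross-covariances are all true-score covariance, so they carry over unchanged; only the diagonal terms shrink to ρᵢσᵢ².
True-score variance = [5.5²·0.76 + 12.6²·0.68 + 16.8²·0.92] + 211.94 = 390.608 + 211.94 = 602.548.
Reliability = 602.548 / 683.19 = 0.882.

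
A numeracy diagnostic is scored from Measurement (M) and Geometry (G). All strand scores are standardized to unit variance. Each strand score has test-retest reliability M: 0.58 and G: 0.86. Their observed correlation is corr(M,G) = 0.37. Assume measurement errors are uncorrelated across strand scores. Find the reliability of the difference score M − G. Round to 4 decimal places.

0.5556

Var(M−G) = 1 + 1 − 2·0.37 = 2 − 0.74 = 1.26.
Because errors are independent across components, Cov(Tᵢ,Tⱼ) = Cov(Xᵢ,Xⱼ); the off-diagonal part of the true-score variance is the same as above.
True-score variance = [0.58 + 0.86] − 0.74 = 1.44 − 0.74 = 0.7.
Reliability = 0.7 / 1.26 = 0.5556.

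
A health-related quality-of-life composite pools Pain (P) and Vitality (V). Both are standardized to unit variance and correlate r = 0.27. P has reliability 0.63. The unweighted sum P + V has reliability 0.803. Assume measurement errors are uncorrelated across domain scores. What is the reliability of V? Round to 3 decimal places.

Var(P+V) = 2 + 2·0.27 = 2.540.
True-score variance = ρ_P + ρ_V + 2·0.27, so 0.803 = (0.63 + ρ_V + 0.54) / 2.540.
ρ_V = 0.803·2.540 − 0.63 − 0.54 = 0.870.

0.870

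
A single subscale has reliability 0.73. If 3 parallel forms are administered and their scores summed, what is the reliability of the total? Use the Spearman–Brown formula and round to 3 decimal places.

ρ_k = kρ / (1 + (k−1)ρ) = 3·0.73 / (1 + 2·0.73) = 2.190 / 2.460 = 0.890.

0.890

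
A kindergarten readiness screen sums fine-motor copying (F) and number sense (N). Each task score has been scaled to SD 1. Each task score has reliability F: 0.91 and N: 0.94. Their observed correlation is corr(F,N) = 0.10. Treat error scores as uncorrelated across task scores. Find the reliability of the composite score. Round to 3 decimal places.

0.932

Var(F+N) = 2 + 2·[0.10] = 2 + 0.2 = 2.2.
Under uncorrelated errors the observed covariances equal the true-score covariances, so only the own-variance terms attenuate.
True-score variance = [0.91 + 0.94] + 0.2 = 1.85 + 0.2 = 2.05.
Reliability = 2.05 / 2.2 = 0.932.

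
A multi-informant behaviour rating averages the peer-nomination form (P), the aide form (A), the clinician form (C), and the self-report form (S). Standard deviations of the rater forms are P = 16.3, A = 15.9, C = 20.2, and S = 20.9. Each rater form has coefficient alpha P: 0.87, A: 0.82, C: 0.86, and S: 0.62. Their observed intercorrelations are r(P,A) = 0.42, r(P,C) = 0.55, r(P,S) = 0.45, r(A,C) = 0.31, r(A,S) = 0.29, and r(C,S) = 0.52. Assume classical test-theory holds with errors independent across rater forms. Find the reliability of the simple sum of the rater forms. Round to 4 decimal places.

0.9016

Var(P+A+C+S) = 16.3² + 15.9² + 20.2² + 20.9² + 2·[16.3·15.9·0.42 + 16.3·20.2·0.55 + 16.3·20.9·0.45 + 15.9·20.2·0.31 + 15.9·20.9·0.29 + 20.2·20.9·0.52] = 1363.35 + 1717.43 = 3080.78.
Because errors are independent across components, Cov(Tᵢ,Tⱼ) = Cov(Xᵢ,Xⱼ); the off-diagonal part of the true-score variance is the same as above.
True-score variance = [16.3²·0.87 + 15.9²·0.82 + 20.2²·0.86 + 20.9²·0.62] + 1717.43 = 1060.19 + 1717.43 = 2777.62.
Reliability = 2777.62 / 3080.78 = 0.9016.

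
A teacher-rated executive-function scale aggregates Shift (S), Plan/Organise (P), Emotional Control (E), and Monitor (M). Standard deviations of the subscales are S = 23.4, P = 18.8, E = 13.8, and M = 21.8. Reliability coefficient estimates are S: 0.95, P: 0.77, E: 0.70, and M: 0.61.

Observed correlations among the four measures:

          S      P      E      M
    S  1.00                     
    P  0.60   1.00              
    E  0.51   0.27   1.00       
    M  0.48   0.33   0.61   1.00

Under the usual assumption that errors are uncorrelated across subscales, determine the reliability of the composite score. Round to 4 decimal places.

0.9049

Var(S+P+E+M) = 23.4² + 18.8² + 13.8² + 21.8² + 2·[23.4·18.8·0.60 + 23.4·13.8·0.51 + 23.4·21.8·0.48 + 18.8·13.8·0.27 + 18.8·21.8·0.33 + 13.8·21.8·0.61] = 1566.68 + 2124.61 = 3691.29.
Because errors are independent across components, Cov(Tᵢ,Tⱼ) = Cov(Xᵢ,Xⱼ); the off-diagonal part of the true-score variance is the same as above.
True-score variance = [23.4²·0.95 + 18.8²·0.77 + 13.8²·0.70 + 21.8²·0.61] + 2124.61 = 1215.54 + 2124.61 = 3340.15.
Reliability = 3340.15 / 3691.29 = 0.9049.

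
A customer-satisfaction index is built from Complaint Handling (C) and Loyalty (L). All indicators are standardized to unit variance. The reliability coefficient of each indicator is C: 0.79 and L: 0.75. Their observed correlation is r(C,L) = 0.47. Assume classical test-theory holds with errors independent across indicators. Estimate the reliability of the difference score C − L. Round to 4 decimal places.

Var(C−L) = 1 + 1 − 2·0.47 = 2 − 0.94 = 1.06.
Because errors are independent across components, Cov(Tᵢ,Tⱼ) = Cov(Xᵢ,Xⱼ); the off-diagonal part of the true-score variance is the same as above.
True-score variance = [0.79 + 0.75] − 0.94 = 1.54 − 0.94 = 0.6.
Reliability = 0.6 / 1.06 = 0.5660.

0.5660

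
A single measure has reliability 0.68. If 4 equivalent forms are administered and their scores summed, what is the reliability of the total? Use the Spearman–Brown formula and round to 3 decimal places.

ρ_k = kρ / (1 + (k−1)ρ) = 4·0.68 / (1 + 3·0.68) = 2.720 / 3.040 = 0.895.

0.895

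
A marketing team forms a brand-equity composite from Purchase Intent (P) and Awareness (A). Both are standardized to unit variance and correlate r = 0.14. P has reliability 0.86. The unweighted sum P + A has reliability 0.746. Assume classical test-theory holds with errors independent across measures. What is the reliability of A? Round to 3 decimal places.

0.561

Var(P+A) = 2 + 2·0.14 = 2.280.
True-score variance = ρ_P + ρ_A + 2·0.14, so 0.746 = (0.86 + ρ_A + 0.28) / 2.280.
ρ_A = 0.746·2.280 − 0.86 − 0.28 = 0.561.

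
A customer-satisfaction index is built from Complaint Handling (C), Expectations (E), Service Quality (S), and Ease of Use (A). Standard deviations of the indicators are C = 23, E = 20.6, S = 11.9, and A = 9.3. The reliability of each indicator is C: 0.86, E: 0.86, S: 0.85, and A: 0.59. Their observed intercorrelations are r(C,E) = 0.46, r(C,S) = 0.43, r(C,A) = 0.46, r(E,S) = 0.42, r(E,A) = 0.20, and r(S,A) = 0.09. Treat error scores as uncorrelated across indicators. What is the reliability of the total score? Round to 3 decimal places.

Var(C+E+S+A) = 23² + 20.6² + 11.9² + 9.3² + 2·[23·20.6·0.46 + 23·11.9·0.43 + 23·9.3·0.46 + 20.6·11.9·0.42 + 20.6·9.3·0.20 + 11.9·9.3·0.09] = 1181.46 + 1170.54 = 2352.
Because errors are independent across components, Cov(Tᵢ,Tⱼ) = Cov(Xᵢ,Xⱼ); the off-diagonal part of the true-score variance is the same as above.
True-score variance = [23²·0.86 + 20.6²·0.86 + 11.9²·0.85 + 9.3²·0.59] + 1170.54 = 991.287 + 1170.54 = 2161.82.
Reliability = 2161.82 / 2352 = 0.919.

0.919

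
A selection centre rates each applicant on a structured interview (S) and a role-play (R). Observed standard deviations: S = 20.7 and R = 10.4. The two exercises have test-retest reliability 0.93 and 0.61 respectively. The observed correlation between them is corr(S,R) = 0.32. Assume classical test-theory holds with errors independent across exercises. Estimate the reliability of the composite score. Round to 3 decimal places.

Var(S+R) = 20.7² + 10.4² + 2·[20.7·10.4·0.32] = 536.65 + 137.779 = 674.429.
Because errors are independent across components, Cov(Tᵢ,Tⱼ) = Cov(Xᵢ,Xⱼ); the off-diagonal part of the true-score variance is the same as above.
True-score variance = [20.7²·0.93 + 10.4²·0.61] + 137.779 = 464.473 + 137.779 = 602.253.
Reliability = 602.253 / 674.429 = 0.893.

0.893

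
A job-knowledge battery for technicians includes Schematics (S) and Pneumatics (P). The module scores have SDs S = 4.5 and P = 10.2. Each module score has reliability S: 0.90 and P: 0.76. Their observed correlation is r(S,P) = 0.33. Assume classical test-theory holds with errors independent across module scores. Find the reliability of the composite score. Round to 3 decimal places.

0.825

Var(S+P) = 4.5² + 10.2² + 2·[4.5·10.2·0.33] = 124.29 + 30.294 = 154.584.
With uncorrelated errors the cross-covariances are all true-score covariance, so they carry over unchanged; only the diagonal terms shrink to ρᵢσᵢ².
True-score variance = [4.5²·0.90 + 10.2²·0.76] + 30.294 = 97.2954 + 30.294 = 127.589.
Reliability = 127.589 / 154.584 = 0.825.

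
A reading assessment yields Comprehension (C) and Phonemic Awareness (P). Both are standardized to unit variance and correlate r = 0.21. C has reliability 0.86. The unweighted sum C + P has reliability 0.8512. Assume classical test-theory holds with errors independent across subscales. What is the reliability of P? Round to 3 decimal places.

Var(C+P) = 2 + 2·0.21 = 2.420.
True-score variance = ρ_C + ρ_P + 2·0.21, so 0.8512 = (0.86 + ρ_P + 0.42) / 2.420.
ρ_P = 0.8512·2.420 − 0.86 − 0.42 = 0.780.

0.780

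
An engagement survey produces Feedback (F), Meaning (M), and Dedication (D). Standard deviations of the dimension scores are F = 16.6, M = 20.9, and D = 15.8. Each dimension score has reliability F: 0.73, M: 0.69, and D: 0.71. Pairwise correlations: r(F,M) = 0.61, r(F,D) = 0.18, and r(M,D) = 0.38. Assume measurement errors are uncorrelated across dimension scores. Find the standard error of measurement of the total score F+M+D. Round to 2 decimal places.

Var(total) = 962.01 + 768.655 = 1730.66.
True-score variance = 679.802 + 768.655 = 1448.46, so reliability = 0.8369.
Error variance = 1730.66 − 1448.46 = 282.208; SEM = √282.208 = 16.80.

16.80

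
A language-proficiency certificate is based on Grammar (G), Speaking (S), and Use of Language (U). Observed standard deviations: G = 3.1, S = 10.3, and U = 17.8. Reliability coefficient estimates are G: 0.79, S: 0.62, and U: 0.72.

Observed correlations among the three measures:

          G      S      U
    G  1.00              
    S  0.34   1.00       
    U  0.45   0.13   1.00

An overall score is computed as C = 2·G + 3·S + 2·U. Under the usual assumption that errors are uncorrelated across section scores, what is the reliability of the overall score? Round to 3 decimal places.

0.748

Var(C) = 2²·3.1² + 3²·10.3² + 2²·17.8² + 2·[6·3.1·10.3·0.34 + 4·3.1·17.8·0.45 + 6·10.3·17.8·0.13] = 2260.61 + 614.933 = 2875.54.
Because errors are independent across components, Cov(Tᵢ,Tⱼ) = Cov(Xᵢ,Xⱼ); the off-diagonal part of the true-score variance is the same as above.
True-score variance = [2²·3.1²·0.79 + 3²·10.3²·0.62 + 2²·17.8²·0.72] + 614.933 = 1534.85 + 614.933 = 2149.78.
Reliability = 2149.78 / 2875.54 = 0.748.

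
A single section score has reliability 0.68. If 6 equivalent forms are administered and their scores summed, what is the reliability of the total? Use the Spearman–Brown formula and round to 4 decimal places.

ρ_k = kρ / (1 + (k−1)ρ) = 6·0.68 / (1 + 5·0.68) = 4.080 / 4.400 = 0.9273.

0.9273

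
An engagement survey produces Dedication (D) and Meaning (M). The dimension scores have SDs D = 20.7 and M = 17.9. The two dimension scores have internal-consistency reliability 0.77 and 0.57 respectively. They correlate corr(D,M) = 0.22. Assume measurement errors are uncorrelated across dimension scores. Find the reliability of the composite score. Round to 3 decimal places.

0.741

Var(D+M) = 20.7² + 17.9² + 2·[20.7·17.9·0.22] = 748.9 + 163.033 = 911.933.
Under uncorrelated errors the observed covariances equal the true-score covariances, so only the own-variance terms attenuate.
True-score variance = [20.7²·0.77 + 17.9²·0.57] + 163.033 = 512.571 + 163.033 = 675.604.
Reliability = 675.604 / 911.933 = 0.741.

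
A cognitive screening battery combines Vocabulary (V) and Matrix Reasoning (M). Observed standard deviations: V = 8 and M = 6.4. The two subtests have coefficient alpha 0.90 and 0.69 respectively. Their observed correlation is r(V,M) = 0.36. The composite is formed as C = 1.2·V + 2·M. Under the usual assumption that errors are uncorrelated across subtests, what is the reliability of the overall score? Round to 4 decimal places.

Var(C) = 1.2²·8² + 2²·6.4² + 2·[2.4·8·6.4·0.36] = 256 + 88.4736 = 344.474.
Under uncorrelated errors the observed covariances equal the true-score covariances, so only the own-variance terms attenuate.
True-score variance = [1.2²·8²·0.90 + 2²·6.4²·0.69] + 88.4736 = 195.994 + 88.4736 = 284.467.
Reliability = 284.467 / 344.474 = 0.8258.

0.8258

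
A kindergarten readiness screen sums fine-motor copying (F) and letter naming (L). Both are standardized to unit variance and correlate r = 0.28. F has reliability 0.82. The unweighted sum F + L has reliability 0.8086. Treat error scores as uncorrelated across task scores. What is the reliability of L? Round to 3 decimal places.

Var(F+L) = 2 + 2·0.28 = 2.560.
True-score variance = ρ_F + ρ_L + 2·0.28, so 0.8086 = (0.82 + ρ_L + 0.56) / 2.560.
ρ_L = 0.8086·2.560 − 0.82 − 0.56 = 0.690.

0.690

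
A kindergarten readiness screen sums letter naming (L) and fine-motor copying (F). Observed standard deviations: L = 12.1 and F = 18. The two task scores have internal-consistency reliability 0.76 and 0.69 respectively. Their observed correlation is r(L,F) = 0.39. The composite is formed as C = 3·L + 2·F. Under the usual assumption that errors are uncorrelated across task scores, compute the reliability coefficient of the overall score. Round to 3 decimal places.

Var(C) = 3²·12.1² + 2²·18² + 2·[6·12.1·18·0.39] = 2613.69 + 1019.3 = 3632.99.
Under uncorrelated errors the observed covariances equal the true-score covariances, so only the own-variance terms attenuate.
True-score variance = [3²·12.1²·0.76 + 2²·18²·0.69] + 1019.3 = 1895.68 + 1019.3 = 2914.99.
Reliability = 2914.99 / 3632.99 = 0.802.

0.802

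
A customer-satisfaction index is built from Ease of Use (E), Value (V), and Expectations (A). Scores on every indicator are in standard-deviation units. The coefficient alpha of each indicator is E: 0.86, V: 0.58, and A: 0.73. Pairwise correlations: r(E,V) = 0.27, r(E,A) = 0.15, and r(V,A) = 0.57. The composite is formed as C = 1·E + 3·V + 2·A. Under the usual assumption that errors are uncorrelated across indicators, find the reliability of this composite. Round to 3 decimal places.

0.783

Var(C) = 1 + 3² + 2² + 2·[3·0.27 + 2·0.15 + 6·0.57] = 14 + 9.06 = 23.06.
Because errors are independent across components, Cov(Tᵢ,Tⱼ) = Cov(Xᵢ,Xⱼ); the off-diagonal part of the true-score variance is the same as above.
True-score variance = [0.86 + 3²·0.58 + 2²·0.73] + 9.06 = 9 + 9.06 = 18.06.
Reliability = 18.06 / 23.06 = 0.783.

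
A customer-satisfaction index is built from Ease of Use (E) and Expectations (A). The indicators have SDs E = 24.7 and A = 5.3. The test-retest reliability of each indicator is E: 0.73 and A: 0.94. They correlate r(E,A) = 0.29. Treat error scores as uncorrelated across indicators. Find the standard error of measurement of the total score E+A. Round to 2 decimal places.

Var(total) = 638.18 + 75.9278 = 714.108.
True-score variance = 471.77 + 75.9278 = 547.698, so reliability = 0.7670.
Error variance = 714.108 − 547.698 = 166.41; SEM = √166.41 = 12.90.

12.90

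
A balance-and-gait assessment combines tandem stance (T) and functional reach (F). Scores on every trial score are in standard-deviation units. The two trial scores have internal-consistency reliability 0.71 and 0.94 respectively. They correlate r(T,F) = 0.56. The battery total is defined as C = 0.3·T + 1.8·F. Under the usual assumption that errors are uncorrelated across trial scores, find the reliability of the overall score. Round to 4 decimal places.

Var(C) = 0.3² + 1.8² + 2·[0.54·0.56] = 3.33 + 0.6048 = 3.9348.
Because errors are independent across components, Cov(Tᵢ,Tⱼ) = Cov(Xᵢ,Xⱼ); the off-diagonal part of the true-score variance is the same as above.
True-score variance = [0.3²·0.71 + 1.8²·0.94] + 0.6048 = 3.1095 + 0.6048 = 3.7143.
Reliability = 3.7143 / 3.9348 = 0.9440.

0.9440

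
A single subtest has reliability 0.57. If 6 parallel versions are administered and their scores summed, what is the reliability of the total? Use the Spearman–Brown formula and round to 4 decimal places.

0.8883

ρ_k = kρ / (1 + (k−1)ρ) = 6·0.57 / (1 + 5·0.57) = 3.420 / 3.850 = 0.8883.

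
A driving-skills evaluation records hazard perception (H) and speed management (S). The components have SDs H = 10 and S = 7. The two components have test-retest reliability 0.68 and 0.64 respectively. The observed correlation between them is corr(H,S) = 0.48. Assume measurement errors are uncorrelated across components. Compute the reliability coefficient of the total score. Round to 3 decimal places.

Var(H+S) = 10² + 7² + 2·[10·7·0.48] = 149 + 67.2 = 216.2.
Because errors are independent across components, Cov(Tᵢ,Tⱼ) = Cov(Xᵢ,Xⱼ); the off-diagonal part of the true-score variance is the same as above.
True-score variance = [10²·0.68 + 7²·0.64] + 67.2 = 99.36 + 67.2 = 166.56.
Reliability = 166.56 / 216.2 = 0.770.

0.770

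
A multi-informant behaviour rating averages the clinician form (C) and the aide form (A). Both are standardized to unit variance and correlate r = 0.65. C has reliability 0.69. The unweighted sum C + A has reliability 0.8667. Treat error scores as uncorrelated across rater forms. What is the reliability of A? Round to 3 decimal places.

0.870

Var(C+A) = 2 + 2·0.65 = 3.300.
True-score variance = ρ_C + ρ_A + 2·0.65, so 0.8667 = (0.69 + ρ_A + 1.30) / 3.300.
ρ_A = 0.8667·3.300 − 0.69 − 1.30 = 0.870.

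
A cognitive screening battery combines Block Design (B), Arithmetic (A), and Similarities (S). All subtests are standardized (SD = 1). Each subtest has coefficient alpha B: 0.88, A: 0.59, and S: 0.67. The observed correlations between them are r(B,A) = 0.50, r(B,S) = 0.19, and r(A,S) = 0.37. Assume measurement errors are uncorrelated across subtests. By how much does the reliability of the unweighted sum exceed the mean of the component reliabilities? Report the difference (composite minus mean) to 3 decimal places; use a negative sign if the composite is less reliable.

Var(sum) = 3 + 2.12 = 5.12; true-score variance = 2.14 + 2.12 = 4.26; composite reliability = 0.8320.
Mean component reliability = 0.7133.
Difference = 0.8320 − 0.7133 = 0.119.

0.119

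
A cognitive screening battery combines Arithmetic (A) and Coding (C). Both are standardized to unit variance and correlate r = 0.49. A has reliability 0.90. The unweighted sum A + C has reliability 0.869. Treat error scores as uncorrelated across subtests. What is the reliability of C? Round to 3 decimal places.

Var(A+C) = 2 + 2·0.49 = 2.980.
True-score variance = ρ_A + ρ_C + 2·0.49, so 0.869 = (0.90 + ρ_C + 0.98) / 2.980.
ρ_C = 0.869·2.980 − 0.90 − 0.98 = 0.710.

0.710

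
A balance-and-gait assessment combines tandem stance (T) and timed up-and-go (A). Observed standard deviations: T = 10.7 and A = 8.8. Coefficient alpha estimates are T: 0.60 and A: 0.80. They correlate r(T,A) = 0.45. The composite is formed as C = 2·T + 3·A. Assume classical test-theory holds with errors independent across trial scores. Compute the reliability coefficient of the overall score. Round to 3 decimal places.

Var(C) = 2²·10.7² + 3²·8.8² + 2·[6·10.7·8.8·0.45] = 1154.92 + 508.464 = 1663.38.
Under uncorrelated errors the observed covariances equal the true-score covariances, so only the own-variance terms attenuate.
True-score variance = [2²·10.7²·0.60 + 3²·8.8²·0.80] + 508.464 = 832.344 + 508.464 = 1340.81.
Reliability = 1340.81 / 1663.38 = 0.806.

0.806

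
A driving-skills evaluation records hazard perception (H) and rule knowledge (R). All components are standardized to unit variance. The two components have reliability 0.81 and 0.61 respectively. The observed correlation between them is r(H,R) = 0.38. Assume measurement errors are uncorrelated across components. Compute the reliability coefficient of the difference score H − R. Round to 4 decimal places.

0.5323

Var(H−R) = 1 + 1 − 2·0.38 = 2 − 0.76 = 1.24.
Under uncorrelated errors the observed covariances equal the true-score covariances, so only the own-variance terms attenuate.
True-score variance = [0.81 + 0.61] − 0.76 = 1.42 − 0.76 = 0.66.
Reliability = 0.66 / 1.24 = 0.5323.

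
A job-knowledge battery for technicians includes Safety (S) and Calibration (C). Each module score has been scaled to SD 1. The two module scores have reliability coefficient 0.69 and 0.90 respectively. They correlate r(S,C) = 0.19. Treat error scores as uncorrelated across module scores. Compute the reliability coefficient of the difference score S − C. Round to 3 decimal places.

0.747

Var(S−C) = 1 + 1 − 2·0.19 = 2 − 0.38 = 1.62.
Under uncorrelated errors the observed covariances equal the true-score covariances, so only the own-variance terms attenuate.
True-score variance = [0.69 + 0.90] − 0.38 = 1.59 − 0.38 = 1.21.
Reliability = 1.21 / 1.62 = 0.747.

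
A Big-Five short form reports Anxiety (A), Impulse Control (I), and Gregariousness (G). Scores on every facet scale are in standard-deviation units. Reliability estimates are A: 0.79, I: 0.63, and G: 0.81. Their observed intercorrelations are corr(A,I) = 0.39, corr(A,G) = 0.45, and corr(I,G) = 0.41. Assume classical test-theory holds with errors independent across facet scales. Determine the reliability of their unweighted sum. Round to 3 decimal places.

0.860

Var(A+I+G) = 3 + 2·[0.39 + 0.45 + 0.41] = 3 + 2.5 = 5.5.
With uncorrelated errors the cross-covariances are all true-score covariance, so they carry over unchanged; only the diagonal terms shrink to ρᵢσᵢ².
True-score variance = [0.79 + 0.63 + 0.81] + 2.5 = 2.23 + 2.5 = 4.73.
Reliability = 4.73 / 5.5 = 0.860.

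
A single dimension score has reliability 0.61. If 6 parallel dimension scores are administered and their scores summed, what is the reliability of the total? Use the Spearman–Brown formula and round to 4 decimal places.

0.9037

ρ_k = kρ / (1 + (k−1)ρ) = 6·0.61 / (1 + 5·0.61) = 3.660 / 4.050 = 0.9037.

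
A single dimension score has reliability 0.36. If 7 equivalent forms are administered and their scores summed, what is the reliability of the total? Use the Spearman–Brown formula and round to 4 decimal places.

ρ_k = kρ / (1 + (k−1)ρ) = 7·0.36 / (1 + 6·0.36) = 2.520 / 3.160 = 0.7975.

0.7975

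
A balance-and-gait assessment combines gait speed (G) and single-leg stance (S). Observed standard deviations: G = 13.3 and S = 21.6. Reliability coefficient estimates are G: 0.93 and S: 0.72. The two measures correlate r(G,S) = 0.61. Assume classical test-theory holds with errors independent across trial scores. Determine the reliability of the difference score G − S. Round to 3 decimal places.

0.512

Var(G−S) = 13.3² + 21.6² − 2·13.3·21.6·0.61 = 643.45 − 350.482 = 292.968.
Because errors are independent across components, Cov(Tᵢ,Tⱼ) = Cov(Xᵢ,Xⱼ); the off-diagonal part of the true-score variance is the same as above.
True-score variance = [13.3²·0.93 + 21.6²·0.72] − 350.482 = 500.431 − 350.482 = 149.949.
Reliability = 149.949 / 292.968 = 0.512.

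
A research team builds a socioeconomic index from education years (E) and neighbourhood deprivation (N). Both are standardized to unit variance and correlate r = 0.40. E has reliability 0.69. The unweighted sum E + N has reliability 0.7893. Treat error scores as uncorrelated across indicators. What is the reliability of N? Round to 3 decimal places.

0.720

Var(E+N) = 2 + 2·0.40 = 2.800.
True-score variance = ρ_E + ρ_N + 2·0.40, so 0.7893 = (0.69 + ρ_N + 0.80) / 2.800.
ρ_N = 0.7893·2.800 − 0.69 − 0.80 = 0.720.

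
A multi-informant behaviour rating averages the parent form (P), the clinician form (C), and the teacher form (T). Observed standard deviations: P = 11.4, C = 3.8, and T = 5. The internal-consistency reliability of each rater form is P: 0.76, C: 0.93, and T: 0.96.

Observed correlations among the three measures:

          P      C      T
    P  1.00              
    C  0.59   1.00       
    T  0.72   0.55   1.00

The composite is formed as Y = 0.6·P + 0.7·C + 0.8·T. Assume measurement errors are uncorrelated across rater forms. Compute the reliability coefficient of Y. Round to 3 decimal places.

0.913

Var(Y) = 0.6²·11.4² + 0.7²·3.8² + 0.8²·5² + 2·[0.42·11.4·3.8·0.59 + 0.48·11.4·5·0.72 + 0.56·3.8·5·0.55] = 69.8612 + 72.5718 = 142.433.
With uncorrelated errors the cross-covariances are all true-score covariance, so they carry over unchanged; only the diagonal terms shrink to ρᵢσᵢ².
True-score variance = [0.6²·11.4²·0.76 + 0.7²·3.8²·0.93 + 0.8²·5²·0.96] + 72.5718 = 57.4974 + 72.5718 = 130.069.
Reliability = 130.069 / 142.433 = 0.913.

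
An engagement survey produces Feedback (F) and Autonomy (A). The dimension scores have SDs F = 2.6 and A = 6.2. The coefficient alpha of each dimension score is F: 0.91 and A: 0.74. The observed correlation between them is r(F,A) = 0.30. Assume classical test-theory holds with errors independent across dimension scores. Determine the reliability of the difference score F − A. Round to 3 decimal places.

0.702

Var(F−A) = 2.6² + 6.2² − 2·2.6·6.2·0.30 = 45.2 − 9.672 = 35.528.
With uncorrelated errors the cross-covariances are all true-score covariance, so they carry over unchanged; only the diagonal terms shrink to ρᵢσᵢ².
True-score variance = [2.6²·0.91 + 6.2²·0.74] − 9.672 = 34.5972 − 9.672 = 24.9252.
Reliability = 24.9252 / 35.528 = 0.702.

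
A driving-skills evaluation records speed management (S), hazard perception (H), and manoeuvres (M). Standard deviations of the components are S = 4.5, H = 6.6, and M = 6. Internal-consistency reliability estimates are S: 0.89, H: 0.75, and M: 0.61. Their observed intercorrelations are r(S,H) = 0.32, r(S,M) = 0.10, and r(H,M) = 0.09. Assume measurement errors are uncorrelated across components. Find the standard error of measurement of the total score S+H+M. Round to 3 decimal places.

5.211

Var(total) = 99.81 + 31.536 = 131.346.
True-score variance = 72.6525 + 31.536 = 104.189, so reliability = 0.7932.
Error variance = 131.346 − 104.189 = 27.1575; SEM = √27.1575 = 5.211.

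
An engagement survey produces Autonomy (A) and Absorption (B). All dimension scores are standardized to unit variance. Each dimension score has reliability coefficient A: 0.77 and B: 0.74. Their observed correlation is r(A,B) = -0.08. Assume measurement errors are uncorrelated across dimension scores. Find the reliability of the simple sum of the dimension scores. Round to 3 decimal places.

Var(A+B) = 2 + 2·[(-0.08)] = 2 − 0.16 = 1.84.
Because errors are independent across components, Cov(Tᵢ,Tⱼ) = Cov(Xᵢ,Xⱼ); the off-diagonal part of the true-score variance is the same as above.
True-score variance = [0.77 + 0.74] − 0.16 = 1.51 − 0.16 = 1.35.
Reliability = 1.35 / 1.84 = 0.734.

0.734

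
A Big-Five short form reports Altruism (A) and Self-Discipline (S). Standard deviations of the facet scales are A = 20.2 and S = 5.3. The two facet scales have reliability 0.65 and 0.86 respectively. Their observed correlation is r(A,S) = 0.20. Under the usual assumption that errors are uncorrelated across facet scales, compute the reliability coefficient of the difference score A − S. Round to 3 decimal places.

0.627

Var(A−S) = 20.2² + 5.3² − 2·20.2·5.3·0.20 = 436.13 − 42.824 = 393.306.
Under uncorrelated errors the observed covariances equal the true-score covariances, so only the own-variance terms attenuate.
True-score variance = [20.2²·0.65 + 5.3²·0.86] − 42.824 = 289.383 − 42.824 = 246.559.
Reliability = 246.559 / 393.306 = 0.627.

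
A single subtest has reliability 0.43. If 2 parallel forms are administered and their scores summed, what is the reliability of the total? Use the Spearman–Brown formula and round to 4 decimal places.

ρ_k = kρ / (1 + (k−1)ρ) = 2·0.43 / (1 + 1·0.43) = 0.860 / 1.430 = 0.6014.

0.6014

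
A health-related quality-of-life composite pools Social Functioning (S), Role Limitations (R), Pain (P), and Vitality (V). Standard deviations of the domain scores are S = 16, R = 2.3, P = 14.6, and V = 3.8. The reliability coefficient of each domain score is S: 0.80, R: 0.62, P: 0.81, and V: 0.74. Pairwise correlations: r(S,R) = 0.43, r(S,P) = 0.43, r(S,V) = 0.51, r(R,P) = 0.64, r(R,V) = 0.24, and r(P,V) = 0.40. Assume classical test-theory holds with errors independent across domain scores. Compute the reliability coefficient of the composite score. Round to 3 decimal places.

Var(S+R+P+V) = 16² + 2.3² + 14.6² + 3.8² + 2·[16·2.3·0.43 + 16·14.6·0.43 + 16·3.8·0.51 + 2.3·14.6·0.64 + 2.3·3.8·0.24 + 14.6·3.8·0.40] = 488.89 + 386.122 = 875.012.
Because errors are independent across components, Cov(Tᵢ,Tⱼ) = Cov(Xᵢ,Xⱼ); the off-diagonal part of the true-score variance is the same as above.
True-score variance = [16²·0.80 + 2.3²·0.62 + 14.6²·0.81 + 3.8²·0.74] + 386.122 = 391.425 + 386.122 = 777.547.
Reliability = 777.547 / 875.012 = 0.889.

0.889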